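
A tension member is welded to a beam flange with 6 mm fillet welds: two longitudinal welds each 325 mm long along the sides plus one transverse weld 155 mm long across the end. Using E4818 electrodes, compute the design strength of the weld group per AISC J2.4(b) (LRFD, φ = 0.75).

E48XX → F_EXX = 480 MPa.
t_e = 0.707 × 6 = 4.242 mm.
R_nwl = 0.6 × 480 × 4.242 × 650 × 10⁻³ = 794.1 kN (longitudinal, 2 welds).
R_nwt = 0.6 × 480 × 4.242 × 155 × 10⁻³ = 189.4 kN (transverse, base value).
(i) R_nwl + R_nwt = 983.5 kN; (ii) 0.85 R_nwl + 1.5 R_nwt = 959 kN.
R_n = max = 983.5 kN [governs: (i)]; φR_n = 737.6 kN.

φR_n ≈ 738 kN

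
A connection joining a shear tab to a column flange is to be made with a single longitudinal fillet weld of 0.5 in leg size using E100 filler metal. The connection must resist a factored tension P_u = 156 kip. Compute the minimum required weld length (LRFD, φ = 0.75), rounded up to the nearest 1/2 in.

L = 10 in

E100XX → F_EXX = 100 ksi.
Throat t_e = 0.707 × 0.5 = 0.3535 in.
φr_n = 0.75 × 0.6 × 100 × 0.3535 = 15.91 kip/in.
L_req = P_u / φr_n = 156 / 15.91 = 9.807 in total.
Round up → use L = 10 in.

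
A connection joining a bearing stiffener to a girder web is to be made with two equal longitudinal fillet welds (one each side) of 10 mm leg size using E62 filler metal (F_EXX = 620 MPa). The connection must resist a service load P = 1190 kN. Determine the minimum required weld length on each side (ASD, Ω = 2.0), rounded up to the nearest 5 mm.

L = 455 mm on each side

Throat t_e = 0.707 × 10 = 7.07 mm.
r_n/Ω = (0.6 × 620 × 7.07) / 2.0 = 1315 N/mm = 1.315 kN/mm.
L_req = P / (r_n/Ω) = 1190 / 1.315 = 904.9 mm total.
Per side: 904.9 / 2 = 452.5 mm.
Round up → use L = 455 mm on each side.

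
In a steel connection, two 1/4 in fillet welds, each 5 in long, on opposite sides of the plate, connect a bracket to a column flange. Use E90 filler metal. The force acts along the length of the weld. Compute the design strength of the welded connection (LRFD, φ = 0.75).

E90XX → F_EXX = 90 ksi.
Effective throat t_e = 0.707 × 0.25 = 0.1767 in.
Total length L = 10 in; A_we = 0.1767 × 10 = 1.767 in².
F_nw = 0.6 F_EXX = 0.6 × 90 = 54 ksi.
φR_n = 0.75 × 54 × 1.767 = 71.58 kips.

φR_n ≈ 71.6 kips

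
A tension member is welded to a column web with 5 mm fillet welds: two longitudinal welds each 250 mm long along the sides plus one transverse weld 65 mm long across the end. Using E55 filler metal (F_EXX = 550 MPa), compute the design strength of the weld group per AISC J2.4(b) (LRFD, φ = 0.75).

t_e = 0.707 × 5 = 3.535 mm.
R_nwl = 0.6 × 550 × 3.535 × 500 × 10⁻³ = 583.3 kN (longitudinal, 2 welds).
R_nwt = 0.6 × 550 × 3.535 × 65 × 10⁻³ = 75.83 kN (transverse, base value).
(i) R_nwl + R_nwt = 659.1 kN; (ii) 0.85 R_nwl + 1.5 R_nwt = 609.5 kN.
R_n = max = 659.1 kN [governs: (i)]; φR_n = 494.3 kN.

φR_n ≈ 494 kN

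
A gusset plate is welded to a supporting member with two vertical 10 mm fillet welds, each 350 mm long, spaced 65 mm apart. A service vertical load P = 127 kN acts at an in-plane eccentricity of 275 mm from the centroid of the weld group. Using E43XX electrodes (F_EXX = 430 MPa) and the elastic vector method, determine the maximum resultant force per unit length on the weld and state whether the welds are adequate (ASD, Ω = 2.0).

f_max ≈ 841 N/mm; adequate

Total weld length L_w = 700 mm. Treat welds as unit-width lines.
Polar moment about centroid: J = 2[d³/12 + d(b/2)²] = 2[350³/12 + 350×32.5²] = 7885000 mm³.
Direct shear f_v = P/L_w = 127×10³ / 700 = 181.4 N/mm (vertical).
Torsion M = P·e = 127×10³ × 275 = 34925000 N·mm.
Critical point at (x, y) = (32.5, 175) from centroid. f_tx = M·y/J = 775.1 N/mm; f_ty = M·x/J = 143.9 N/mm.
Resultant f_max = √[f_tx² + (f_v + f_ty)²] = √[775.1² + (181.4 + 143.9)²] = 840.6 N/mm.
Capacity per unit length: r_n/Ω = (1/2.0) × 0.6 × 430 × (0.707 × 10) = 912 N/mm.
840.6 ≤ 912 → adequate.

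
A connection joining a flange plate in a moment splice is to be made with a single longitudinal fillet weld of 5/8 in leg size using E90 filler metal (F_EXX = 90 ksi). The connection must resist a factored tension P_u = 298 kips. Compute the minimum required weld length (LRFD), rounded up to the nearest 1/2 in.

Throat t_e = 0.707 × 0.625 = 0.4419 in.
φr_n = 0.75 × 0.6 × 90 × 0.4419 = 17.9 kips/in.
L_req = P_u / φr_n = 298 / 17.9 = 16.65 in total.
Round up → use L = 17 in.

L = 17 in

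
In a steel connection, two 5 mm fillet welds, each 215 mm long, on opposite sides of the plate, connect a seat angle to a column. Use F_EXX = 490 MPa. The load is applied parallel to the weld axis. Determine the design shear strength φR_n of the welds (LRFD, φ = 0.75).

φR_n ≈ 335 kN

Effective throat t_e = 0.707 × 5 = 3.535 mm.
Total length L = 430 mm; A_we = 3.535 × 430 = 1520 mm².
F_nw = 0.6 F_EXX = 0.6 × 490 = 294 MPa.
φR_n = 0.75 × 294 × 1520 × 10⁻³ = 335.2 kN.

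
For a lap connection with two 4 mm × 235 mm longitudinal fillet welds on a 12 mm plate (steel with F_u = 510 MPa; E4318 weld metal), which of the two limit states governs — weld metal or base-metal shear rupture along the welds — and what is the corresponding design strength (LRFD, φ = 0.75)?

E43XX → F_EXX = 430 MPa.
t_e = 0.707 × 4 = 2.828 mm; L = 470 mm.
Weld metal: φR_n = 0.75 × 0.6 × 430 × 2.828 × 470 × 10⁻³ = 257.2 kN.
Base metal (shear rupture): φR_n = 0.75 × 0.6 × 510 × 12 × 470 × 10⁻³ = 1294 kN.
Governing: weld metal.

φR_n ≈ 257 kN (weld metal governs)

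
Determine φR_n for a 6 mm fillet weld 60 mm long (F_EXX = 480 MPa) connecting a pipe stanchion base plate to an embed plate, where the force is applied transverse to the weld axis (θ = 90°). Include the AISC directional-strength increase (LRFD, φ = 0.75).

t_e = 0.707 × 6 = 4.242 mm; A_we = 4.242 × 60 = 254.5 mm².
Directional factor: 1.0 + 0.5 sin^1.5(90°) = 1.5.
F_nw = 0.6 × 480 × 1.5 = 432 MPa.
φR_n = 0.75 × 432 × 254.5 × 10⁻³ = 82.46 kN.

φR_n ≈ 82.5 kN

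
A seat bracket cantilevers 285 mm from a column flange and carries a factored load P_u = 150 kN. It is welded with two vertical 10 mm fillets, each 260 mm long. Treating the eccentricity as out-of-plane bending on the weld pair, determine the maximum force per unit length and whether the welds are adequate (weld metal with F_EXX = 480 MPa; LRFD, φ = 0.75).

f_max ≈ 1920 N/mm; NOT adequate

L_w = 2 × 260 = 520 mm; section modulus (unit throat) S = 2 × L²/6 = 22530 mm².
Direct shear f_v = P/L_w = 150×10³/520 = 288.5 N/mm.
Moment M = P × e = 150×10³ × 285 = 42750000 N·mm; bending f_b = M/S = 1897 N/mm.
f_max = √(f_v² + f_b²) = √(288.5² + 1897²) = 1919 N/mm.
φr_n = 0.75 × 0.6 × 480 × (0.707 × 10) = 1527 N/mm → NOT adequate.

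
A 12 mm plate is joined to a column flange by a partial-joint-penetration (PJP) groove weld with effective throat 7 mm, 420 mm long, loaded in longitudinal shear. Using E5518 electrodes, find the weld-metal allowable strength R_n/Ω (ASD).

E55XX → F_EXX = 550 MPa.
Effective throat (given) t_e = 7 mm.
A_we = 7 × 420 = 2940 mm².
F_nw = 0.6 F_EXX = 330 MPa.
R_n/Ω = (330 × 2940) / 2.0 × 10⁻³ = 485.1 kN.

R_n/Ω ≈ 485 kN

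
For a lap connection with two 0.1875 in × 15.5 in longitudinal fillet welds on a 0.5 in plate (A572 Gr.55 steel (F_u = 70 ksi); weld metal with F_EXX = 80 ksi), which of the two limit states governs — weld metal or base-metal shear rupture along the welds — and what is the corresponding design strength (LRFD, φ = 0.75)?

t_e = 0.707 × 0.1875 = 0.1326 in; L = 31 in.
Weld metal: φR_n = 0.75 × 0.6 × 80 × 0.1326 × 31 = 147.9 kip.
Base metal (shear rupture): φR_n = 0.75 × 0.6 × 70 × 0.5 × 31 = 488.2 kip.
Governing: weld metal.

φR_n ≈ 148 kip (weld metal governs)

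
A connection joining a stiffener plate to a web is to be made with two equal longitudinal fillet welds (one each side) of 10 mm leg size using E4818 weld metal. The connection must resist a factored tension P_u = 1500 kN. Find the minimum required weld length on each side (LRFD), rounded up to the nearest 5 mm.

E48XX → F_EXX = 480 MPa.
Throat t_e = 0.707 × 10 = 7.07 mm.
φr_n = 0.75 × 0.6 × 480 × 7.07 × 10⁻³ = 1.527 kN/mm.
L_req = P_u / φr_n = 1500 / 1.527 = 982.2 mm total.
Per side: 982.2 / 2 = 491.1 mm.
Round up → use L = 495 mm on each side.

L = 495 mm on each side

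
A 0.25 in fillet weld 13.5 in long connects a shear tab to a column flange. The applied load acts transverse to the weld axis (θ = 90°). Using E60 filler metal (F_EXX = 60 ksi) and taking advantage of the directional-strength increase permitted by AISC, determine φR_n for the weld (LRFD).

t_e = 0.707 × 0.25 = 0.1767 in; A_we = 0.1767 × 13.5 = 2.386 in².
Directional factor: 1.0 + 0.5 sin^1.5(90°) = 1.5.
F_nw = 0.6 × 60 × 1.5 = 54 ksi.
φR_n = 0.75 × 54 × 2.386 = 96.64 kip.

φR_n ≈ 96.6 kip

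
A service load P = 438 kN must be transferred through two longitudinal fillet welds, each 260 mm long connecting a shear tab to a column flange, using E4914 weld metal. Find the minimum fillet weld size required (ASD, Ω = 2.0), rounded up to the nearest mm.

w = 9 mm

E49XX → F_EXX = 490 MPa.
Total weld length L = 520 mm.
Required throat t_e = P × Ω / (0.6 F_EXX × L) = 438 × 2.0 / (0.6 × 490 × 520 × 10⁻³) = 5.73 mm.
Required leg w = t_e / 0.707 = 8.105 mm → use 9 mm.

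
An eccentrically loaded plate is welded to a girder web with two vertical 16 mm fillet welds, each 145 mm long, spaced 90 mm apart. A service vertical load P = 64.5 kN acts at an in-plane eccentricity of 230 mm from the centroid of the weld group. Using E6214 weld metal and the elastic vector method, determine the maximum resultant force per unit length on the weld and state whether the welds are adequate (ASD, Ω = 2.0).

f_max ≈ 1290 N/mm; adequate

E62XX → F_EXX = 620 MPa.
Total weld length L_w = 290 mm. Treat welds as unit-width lines.
Polar moment about centroid: J = 2[d³/12 + d(b/2)²] = 2[145³/12 + 145×45²] = 1095000 mm³.
Direct shear f_v = P/L_w = 64.5×10³ / 290 = 222.4 N/mm (vertical).
Torsion M = P·e = 64.5×10³ × 230 = 14835000 N·mm.
Critical point at (x, y) = (45, 72.5) from centroid. f_tx = M·y/J = 981.9 N/mm; f_ty = M·x/J = 609.5 N/mm.
Resultant f_max = √[f_tx² + (f_v + f_ty)²] = √[981.9² + (222.4 + 609.5)²] = 1287 N/mm.
Capacity per unit length: r_n/Ω = (1/2.0) × 0.6 × 620 × (0.707 × 16) = 2104 N/mm.
1287 ≤ 2104 → adequate.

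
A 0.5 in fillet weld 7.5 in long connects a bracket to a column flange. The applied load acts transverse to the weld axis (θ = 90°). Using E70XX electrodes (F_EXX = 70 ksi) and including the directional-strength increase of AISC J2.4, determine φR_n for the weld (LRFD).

φR_n ≈ 125 kips

t_e = 0.707 × 0.5 = 0.3535 in; A_we = 0.3535 × 7.5 = 2.651 in².
Directional factor: 1.0 + 0.5 sin^1.5(90°) = 1.5.
F_nw = 0.6 × 70 × 1.5 = 63 ksi.
φR_n = 0.75 × 63 × 2.651 = 125.3 kips.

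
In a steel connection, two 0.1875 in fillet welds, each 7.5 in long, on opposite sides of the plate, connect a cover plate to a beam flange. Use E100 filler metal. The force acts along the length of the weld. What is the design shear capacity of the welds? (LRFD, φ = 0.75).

E100XX → F_EXX = 100 ksi.
Effective throat t_e = 0.707 × 0.1875 = 0.1326 in.
Total length L = 15 in; A_we = 0.1326 × 15 = 1.988 in².
F_nw = 0.6 F_EXX = 0.6 × 100 = 60 ksi.
φR_n = 0.75 × 60 × 1.988 = 89.48 kip.

φR_n ≈ 89.5 kip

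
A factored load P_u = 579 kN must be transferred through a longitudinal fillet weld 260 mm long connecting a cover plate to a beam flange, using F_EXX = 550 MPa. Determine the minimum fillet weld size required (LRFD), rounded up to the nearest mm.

Total weld length L = 260 mm.
Required throat t_e = P_u / (φ × 0.6 F_EXX × L) = 579 / (0.75 × 0.6 × 550 × 260 × 10⁻³) = 8.998 mm.
Required leg w = t_e / 0.707 = 12.73 mm → use 13 mm.

w = 13 mm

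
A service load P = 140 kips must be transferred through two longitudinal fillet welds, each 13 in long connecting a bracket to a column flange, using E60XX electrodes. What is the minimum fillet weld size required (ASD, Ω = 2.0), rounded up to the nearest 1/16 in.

E60XX → F_EXX = 60 ksi.
Total weld length L = 26 in.
Required throat t_e = P × Ω / (0.6 F_EXX × L) = 140 × 2.0 / (0.6 × 60 × 26) = 0.2991 in.
Required leg w = t_e / 0.707 = 0.4231 in → use 7/16 in.

w = 7/16 in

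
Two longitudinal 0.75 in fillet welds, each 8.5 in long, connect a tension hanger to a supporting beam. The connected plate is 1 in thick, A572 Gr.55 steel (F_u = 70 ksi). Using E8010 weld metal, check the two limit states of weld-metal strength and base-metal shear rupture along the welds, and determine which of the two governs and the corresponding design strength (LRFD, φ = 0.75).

φR_n ≈ 325 kips (weld metal governs)

E80XX → F_EXX = 80 ksi.
t_e = 0.707 × 0.75 = 0.5302 in; L = 17 in.
Weld metal: φR_n = 0.75 × 0.6 × 80 × 0.5302 × 17 = 324.5 kips.
Base metal (shear rupture): φR_n = 0.75 × 0.6 × 70 × 1 × 17 = 535.5 kips.
Governing: weld metal.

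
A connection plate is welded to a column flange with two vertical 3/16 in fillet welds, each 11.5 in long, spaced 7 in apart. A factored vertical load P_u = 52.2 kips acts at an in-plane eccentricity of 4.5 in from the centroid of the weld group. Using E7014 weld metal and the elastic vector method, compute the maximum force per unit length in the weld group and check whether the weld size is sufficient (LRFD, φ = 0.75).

E70XX → F_EXX = 70 ksi.
Total weld length L_w = 23 in. Treat welds as unit-width lines.
Polar moment about centroid: J = 2[d³/12 + d(b/2)²] = 2[11.5³/12 + 11.5×3.5²] = 535.2 in³.
Direct shear f_v = P/L_w = 52.2 / 23 = 2.27 kip/in (vertical).
Torsion M = P·e = 52.2 × 4.5 = 234.9 kip·in.
Critical point at (x, y) = (3.5, 5.75) from centroid. f_tx = M·y/J = 2.524 kip/in; f_ty = M·x/J = 1.536 kip/in.
Resultant f_max = √[f_tx² + (f_v + f_ty)²] = √[2.524² + (2.27 + 1.536)²] = 4.566 kip/in.
Capacity per unit length: φr_n = 0.75 × 0.6 × 70 × (0.707 × 0.1875) = 4.176 kip/in.
4.566 > 4.176 → NOT adequate.

f_max ≈ 4.57 kip/in; NOT adequate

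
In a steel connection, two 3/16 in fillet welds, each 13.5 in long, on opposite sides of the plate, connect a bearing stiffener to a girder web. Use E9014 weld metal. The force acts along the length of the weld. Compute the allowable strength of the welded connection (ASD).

E90XX → F_EXX = 90 ksi.
Effective throat t_e = 0.707 × 0.1875 = 0.1326 in.
Total length L = 27 in; A_we = 0.1326 × 27 = 3.579 in².
F_nw = 0.6 F_EXX = 0.6 × 90 = 54 ksi.
R_n = 54 × 3.579 = 193.3 kips; R_n/Ω = 193.3/2.0 = 96.64 kips.

R_n/Ω ≈ 96.6 kips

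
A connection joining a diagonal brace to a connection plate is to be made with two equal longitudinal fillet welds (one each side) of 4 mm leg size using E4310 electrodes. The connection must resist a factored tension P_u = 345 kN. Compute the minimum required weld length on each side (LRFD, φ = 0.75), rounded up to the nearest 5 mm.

L = 320 mm on each side

E43XX → F_EXX = 430 MPa.
Throat t_e = 0.707 × 4 = 2.828 mm.
φr_n = 0.75 × 0.6 × 430 × 2.828 × 10⁻³ = 0.5472 kN/mm.
L_req = P_u / φr_n = 345 / 0.5472 = 630.5 mm total.
Per side: 630.5 / 2 = 315.2 mm.
Round up → use L = 320 mm on each side.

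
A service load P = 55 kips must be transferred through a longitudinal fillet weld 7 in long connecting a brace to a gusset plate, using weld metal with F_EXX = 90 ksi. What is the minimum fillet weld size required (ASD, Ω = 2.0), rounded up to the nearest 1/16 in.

Total weld length L = 7 in.
Required throat t_e = P × Ω / (0.6 F_EXX × L) = 55 × 2.0 / (0.6 × 90 × 7) = 0.291 in.
Required leg w = t_e / 0.707 = 0.4116 in → use 7/16 in.

w = 7/16 in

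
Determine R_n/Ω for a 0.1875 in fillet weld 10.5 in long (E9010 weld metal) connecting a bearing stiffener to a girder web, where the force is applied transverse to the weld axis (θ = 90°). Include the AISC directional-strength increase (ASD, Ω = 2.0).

E90XX → F_EXX = 90 ksi.
t_e = 0.707 × 0.1875 = 0.1326 in; A_we = 0.1326 × 10.5 = 1.392 in².
Directional factor: 1.0 + 0.5 sin^1.5(90°) = 1.5.
F_nw = 0.6 × 90 × 1.5 = 81 ksi.
R_n/Ω = (81 × 1.392) / 2.0 = 56.37 kips.

R_n/Ω ≈ 56.4 kips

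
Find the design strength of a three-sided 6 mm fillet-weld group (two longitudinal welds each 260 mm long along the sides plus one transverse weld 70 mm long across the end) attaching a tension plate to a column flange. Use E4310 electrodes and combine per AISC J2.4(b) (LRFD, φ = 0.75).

φR_n ≈ 484 kN

E43XX → F_EXX = 430 MPa.
t_e = 0.707 × 6 = 4.242 mm.
R_nwl = 0.6 × 430 × 4.242 × 520 × 10⁻³ = 569.1 kN (longitudinal, 2 welds).
R_nwt = 0.6 × 430 × 4.242 × 70 × 10⁻³ = 76.61 kN (transverse, base value).
(i) R_nwl + R_nwt = 645.7 kN; (ii) 0.85 R_nwl + 1.5 R_nwt = 598.7 kN.
R_n = max = 645.7 kN [governs: (i)]; φR_n = 484.3 kN.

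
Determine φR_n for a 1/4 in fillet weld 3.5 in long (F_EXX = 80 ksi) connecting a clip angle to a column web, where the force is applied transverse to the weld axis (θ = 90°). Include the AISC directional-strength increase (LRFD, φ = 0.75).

φR_n ≈ 33.4 kip

t_e = 0.707 × 0.25 = 0.1767 in; A_we = 0.1767 × 3.5 = 0.6186 in².
Directional factor: 1.0 + 0.5 sin^1.5(90°) = 1.5.
F_nw = 0.6 × 80 × 1.5 = 72 ksi.
φR_n = 0.75 × 72 × 0.6186 = 33.41 kip.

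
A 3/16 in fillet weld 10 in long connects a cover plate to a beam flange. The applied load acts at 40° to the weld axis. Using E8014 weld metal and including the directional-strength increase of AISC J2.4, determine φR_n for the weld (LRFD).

φR_n ≈ 60 kips

E80XX → F_EXX = 80 ksi.
t_e = 0.707 × 0.1875 = 0.1326 in; A_we = 0.1326 × 10 = 1.326 in².
Directional factor: 1.0 + 0.5 sin^1.5(40°) = 1.258.
F_nw = 0.6 × 80 × 1.258 = 60.37 ksi.
φR_n = 0.75 × 60.37 × 1.326 = 60.02 kips.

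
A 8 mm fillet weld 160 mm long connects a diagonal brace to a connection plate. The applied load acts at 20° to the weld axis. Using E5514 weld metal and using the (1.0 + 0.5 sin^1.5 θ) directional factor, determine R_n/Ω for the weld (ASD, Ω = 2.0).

E55XX → F_EXX = 550 MPa.
t_e = 0.707 × 8 = 5.656 mm; A_we = 5.656 × 160 = 905 mm².
Directional factor: 1.0 + 0.5 sin^1.5(20°) = 1.1.
F_nw = 0.6 × 550 × 1.1 = 363 MPa.
R_n/Ω = (363 × 905) / 2.0 × 10⁻³ = 164.3 kN.

R_n/Ω ≈ 164 kN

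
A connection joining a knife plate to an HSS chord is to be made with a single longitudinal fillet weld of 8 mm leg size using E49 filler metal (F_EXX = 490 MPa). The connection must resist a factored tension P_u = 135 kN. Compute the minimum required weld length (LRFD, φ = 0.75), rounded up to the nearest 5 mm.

Throat t_e = 0.707 × 8 = 5.656 mm.
φr_n = 0.75 × 0.6 × 490 × 5.656 × 10⁻³ = 1.247 kN/mm.
L_req = P_u / φr_n = 135 / 1.247 = 108.2 mm total.
Round up → use L = 110 mm.

L = 110 mm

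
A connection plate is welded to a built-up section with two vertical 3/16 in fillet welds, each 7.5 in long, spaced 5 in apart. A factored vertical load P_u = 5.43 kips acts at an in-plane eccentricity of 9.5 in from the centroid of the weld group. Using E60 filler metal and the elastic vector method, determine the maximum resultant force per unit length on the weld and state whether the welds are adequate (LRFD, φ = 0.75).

E60XX → F_EXX = 60 ksi.
Total weld length L_w = 15 in. Treat welds as unit-width lines.
Polar moment about centroid: J = 2[d³/12 + d(b/2)²] = 2[7.5³/12 + 7.5×2.5²] = 164.1 in³.
Direct shear f_v = P/L_w = 5.43 / 15 = 0.362 kip/in (vertical).
Torsion M = P·e = 5.43 × 9.5 = 51.585 kip·in.
Critical point at (x, y) = (2.5, 3.75) from centroid. f_tx = M·y/J = 1.179 kip/in; f_ty = M·x/J = 0.7861 kip/in.
Resultant f_max = √[f_tx² + (f_v + f_ty)²] = √[1.179² + (0.362 + 0.7861)²] = 1.646 kip/in.
Capacity per unit length: φr_n = 0.75 × 0.6 × 60 × (0.707 × 0.1875) = 3.579 kip/in.
1.646 ≤ 3.579 → adequate.

f_max ≈ 1.65 kip/in; adequate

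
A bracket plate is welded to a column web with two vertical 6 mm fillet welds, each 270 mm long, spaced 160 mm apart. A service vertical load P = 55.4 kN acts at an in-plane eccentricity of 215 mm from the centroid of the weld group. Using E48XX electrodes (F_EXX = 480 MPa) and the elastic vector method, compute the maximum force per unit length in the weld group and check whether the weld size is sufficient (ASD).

f_max ≈ 341 N/mm; adequate

Total weld length L_w = 540 mm. Treat welds as unit-width lines.
Polar moment about centroid: J = 2[d³/12 + d(b/2)²] = 2[270³/12 + 270×80²] = 6736000 mm³.
Direct shear f_v = P/L_w = 55.4×10³ / 540 = 102.6 N/mm (vertical).
Torsion M = P·e = 55.4×10³ × 215 = 11911000 N·mm.
Critical point at (x, y) = (80, 135) from centroid. f_tx = M·y/J = 238.7 N/mm; f_ty = M·x/J = 141.5 N/mm.
Resultant f_max = √[f_tx² + (f_v + f_ty)²] = √[238.7² + (102.6 + 141.5)²] = 341.4 N/mm.
Capacity per unit length: r_n/Ω = (1/2.0) × 0.6 × 480 × (0.707 × 6) = 610.8 N/mm.
341.4 ≤ 610.8 → adequate.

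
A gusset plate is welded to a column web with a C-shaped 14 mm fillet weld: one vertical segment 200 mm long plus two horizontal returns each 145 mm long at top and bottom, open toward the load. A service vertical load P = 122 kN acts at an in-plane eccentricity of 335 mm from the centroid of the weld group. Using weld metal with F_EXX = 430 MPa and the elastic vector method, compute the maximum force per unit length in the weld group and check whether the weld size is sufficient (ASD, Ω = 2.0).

f_max ≈ 1430 N/mm; NOT adequate

Total weld length L_w = 490 mm. Treat welds as unit-width lines.
Centroid: x̄ = 2×145×72.5 / 490 = 42.91 mm from the vertical weld.
Polar moment about centroid: J = I_x + I_y = [200³/12 + 2×145×100²] + [200×42.91² + 2(145³/12 + 145×29.59²)] = 4697000 mm³.
Direct shear f_v = P/L_w = 122×10³ / 490 = 249 N/mm (vertical).
Torsion M = P·e = 122×10³ × 335 = 40870000 N·mm.
Critical point at (x, y) = (102.1, 100) from centroid. f_tx = M·y/J = 870.1 N/mm; f_ty = M·x/J = 888.3 N/mm.
Resultant f_max = √[f_tx² + (f_v + f_ty)²] = √[870.1² + (249 + 888.3)²] = 1432 N/mm.
Capacity per unit length: r_n/Ω = (1/2.0) × 0.6 × 430 × (0.707 × 14) = 1277 N/mm.
1432 > 1277 → NOT adequate.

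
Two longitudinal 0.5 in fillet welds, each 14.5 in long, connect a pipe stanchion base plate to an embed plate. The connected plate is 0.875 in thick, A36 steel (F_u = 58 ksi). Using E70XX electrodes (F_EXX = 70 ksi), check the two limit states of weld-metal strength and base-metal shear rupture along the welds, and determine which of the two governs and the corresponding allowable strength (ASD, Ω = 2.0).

R_n/Ω ≈ 215 kips (weld metal governs)

t_e = 0.707 × 0.5 = 0.3535 in; L = 29 in.
Weld metal: R_n/Ω = (1/2.0) × 0.6 × 70 × 0.3535 × 29 = 215.3 kips.
Base metal (shear rupture): R_n/Ω = (1/2.0) × 0.6 × 58 × 0.875 × 29 = 441.5 kips.
Governing: weld metal.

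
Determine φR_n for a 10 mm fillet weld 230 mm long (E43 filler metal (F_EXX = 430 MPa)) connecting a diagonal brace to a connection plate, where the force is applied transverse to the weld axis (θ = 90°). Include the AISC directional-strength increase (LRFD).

t_e = 0.707 × 10 = 7.07 mm; A_we = 7.07 × 230 = 1626 mm².
Directional factor: 1.0 + 0.5 sin^1.5(90°) = 1.5.
F_nw = 0.6 × 430 × 1.5 = 387 MPa.
φR_n = 0.75 × 387 × 1626 × 10⁻³ = 472 kN.

φR_n ≈ 472 kN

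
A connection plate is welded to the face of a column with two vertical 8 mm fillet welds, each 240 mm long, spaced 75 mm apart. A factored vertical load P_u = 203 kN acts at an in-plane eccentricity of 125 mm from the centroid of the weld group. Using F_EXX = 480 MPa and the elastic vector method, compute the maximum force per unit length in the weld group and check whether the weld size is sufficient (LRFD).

Total weld length L_w = 480 mm. Treat welds as unit-width lines.
Polar moment about centroid: J = 2[d³/12 + d(b/2)²] = 2[240³/12 + 240×37.5²] = 2979000 mm³.
Direct shear f_v = P/L_w = 203×10³ / 480 = 422.9 N/mm (vertical).
Torsion M = P·e = 203×10³ × 125 = 25375000 N·mm.
Critical point at (x, y) = (37.5, 120) from centroid. f_tx = M·y/J = 1022 N/mm; f_ty = M·x/J = 319.4 N/mm.
Resultant f_max = √[f_tx² + (f_v + f_ty)²] = √[1022² + (422.9 + 319.4)²] = 1263 N/mm.
Capacity per unit length: φr_n = 0.75 × 0.6 × 480 × (0.707 × 8) = 1222 N/mm.
1263 > 1222 → NOT adequate.

f_max ≈ 1260 N/mm; NOT adequate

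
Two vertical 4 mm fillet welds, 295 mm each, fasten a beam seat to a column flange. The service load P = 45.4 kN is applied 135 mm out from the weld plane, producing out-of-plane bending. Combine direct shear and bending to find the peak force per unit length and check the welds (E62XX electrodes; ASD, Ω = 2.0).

E62XX → F_EXX = 620 MPa.
L_w = 2 × 295 = 590 mm; section modulus (unit throat) S = 2 × L²/6 = 29010 mm².
Direct shear f_v = P/L_w = 45.4×10³/590 = 76.95 N/mm.
Moment M = P × e = 45.4×10³ × 135 = 6129000 N·mm; bending f_b = M/S = 211.3 N/mm.
f_max = √(f_v² + f_b²) = √(76.95² + 211.3²) = 224.9 N/mm.
r_n/Ω = (1/2.0) × 0.6 × 620 × (0.707 × 4) = 526 N/mm → adequate.

f_max ≈ 225 N/mm; adequate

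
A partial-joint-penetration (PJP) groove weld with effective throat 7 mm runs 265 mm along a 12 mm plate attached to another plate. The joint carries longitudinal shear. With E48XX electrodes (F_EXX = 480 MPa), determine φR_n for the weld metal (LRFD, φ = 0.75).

Effective throat (given) t_e = 7 mm.
A_we = 7 × 265 = 1855 mm².
F_nw = 0.6 F_EXX = 288 MPa.
φR_n = 0.75 × 288 × 1855 × 10⁻³ = 400.7 kN.

φR_n ≈ 401 kN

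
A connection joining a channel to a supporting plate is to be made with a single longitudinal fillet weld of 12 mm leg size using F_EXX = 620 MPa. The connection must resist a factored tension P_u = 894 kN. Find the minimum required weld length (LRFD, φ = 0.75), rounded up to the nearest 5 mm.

L = 380 mm

Throat t_e = 0.707 × 12 = 8.484 mm.
φr_n = 0.75 × 0.6 × 620 × 8.484 × 10⁻³ = 2.367 kN/mm.
L_req = P_u / φr_n = 894 / 2.367 = 377.7 mm total.
Round up → use L = 380 mm.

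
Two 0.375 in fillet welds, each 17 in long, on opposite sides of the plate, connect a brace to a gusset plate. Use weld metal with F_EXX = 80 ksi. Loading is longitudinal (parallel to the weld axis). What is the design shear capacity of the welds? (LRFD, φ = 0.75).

φR_n ≈ 325 kip

Effective throat t_e = 0.707 × 0.375 = 0.2651 in.
Total length L = 34 in; A_we = 0.2651 × 34 = 9.014 in².
F_nw = 0.6 F_EXX = 0.6 × 80 = 48 ksi.
φR_n = 0.75 × 48 × 9.014 = 324.5 kip.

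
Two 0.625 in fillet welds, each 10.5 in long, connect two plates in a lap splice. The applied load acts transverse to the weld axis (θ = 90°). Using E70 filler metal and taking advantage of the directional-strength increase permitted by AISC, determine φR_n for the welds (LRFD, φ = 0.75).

E70XX → F_EXX = 70 ksi.
t_e = 0.707 × 0.625 = 0.4419 in; A_we = 0.4419 × 21 = 9.279 in².
Directional factor: 1.0 + 0.5 sin^1.5(90°) = 1.5.
F_nw = 0.6 × 70 × 1.5 = 63 ksi.
φR_n = 0.75 × 63 × 9.279 = 438.5 kip.

φR_n ≈ 438 kip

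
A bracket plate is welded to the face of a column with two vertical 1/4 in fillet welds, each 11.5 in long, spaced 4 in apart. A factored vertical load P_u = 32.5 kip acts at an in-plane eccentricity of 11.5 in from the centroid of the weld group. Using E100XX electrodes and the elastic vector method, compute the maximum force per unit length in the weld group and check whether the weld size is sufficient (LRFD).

E100XX → F_EXX = 100 ksi.
Total weld length L_w = 23 in. Treat welds as unit-width lines.
Polar moment about centroid: J = 2[d³/12 + d(b/2)²] = 2[11.5³/12 + 11.5×2²] = 345.5 in³.
Direct shear f_v = P/L_w = 32.5 / 23 = 1.413 kip/in (vertical).
Torsion M = P·e = 32.5 × 11.5 = 373.75 kip·in.
Critical point at (x, y) = (2, 5.75) from centroid. f_tx = M·y/J = 6.221 kip/in; f_ty = M·x/J = 2.164 kip/in.
Resultant f_max = √[f_tx² + (f_v + f_ty)²] = √[6.221² + (1.413 + 2.164)²] = 7.175 kip/in.
Capacity per unit length: φr_n = 0.75 × 0.6 × 100 × (0.707 × 0.25) = 7.954 kip/in.
7.175 ≤ 7.954 → adequate.

f_max ≈ 7.18 kip/in; adequate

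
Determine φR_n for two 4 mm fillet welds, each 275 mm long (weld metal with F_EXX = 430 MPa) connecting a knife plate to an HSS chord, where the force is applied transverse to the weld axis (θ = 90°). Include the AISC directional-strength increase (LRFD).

φR_n ≈ 451 kN

t_e = 0.707 × 4 = 2.828 mm; A_we = 2.828 × 550 = 1555 mm².
Directional factor: 1.0 + 0.5 sin^1.5(90°) = 1.5.
F_nw = 0.6 × 430 × 1.5 = 387 MPa.
φR_n = 0.75 × 387 × 1555 × 10⁻³ = 451.5 kN.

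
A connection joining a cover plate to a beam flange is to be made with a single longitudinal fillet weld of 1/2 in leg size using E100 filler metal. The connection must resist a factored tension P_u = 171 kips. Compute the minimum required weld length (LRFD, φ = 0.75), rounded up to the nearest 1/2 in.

L = 11 in

E100XX → F_EXX = 100 ksi.
Throat t_e = 0.707 × 0.5 = 0.3535 in.
φr_n = 0.75 × 0.6 × 100 × 0.3535 = 15.91 kips/in.
L_req = P_u / φr_n = 171 / 15.91 = 10.75 in total.
Round up → use L = 11 in.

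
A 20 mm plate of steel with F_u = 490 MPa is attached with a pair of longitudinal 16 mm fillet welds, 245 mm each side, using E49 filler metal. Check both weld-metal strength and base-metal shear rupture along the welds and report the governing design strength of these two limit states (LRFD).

φR_n ≈ 1220 kN (weld metal governs)

E49XX → F_EXX = 490 MPa.
t_e = 0.707 × 16 = 11.31 mm; L = 490 mm.
Weld metal: φR_n = 0.75 × 0.6 × 490 × 11.31 × 490 × 10⁻³ = 1222 kN.
Base metal (shear rupture): φR_n = 0.75 × 0.6 × 490 × 20 × 490 × 10⁻³ = 2161 kN.
Governing: weld metal.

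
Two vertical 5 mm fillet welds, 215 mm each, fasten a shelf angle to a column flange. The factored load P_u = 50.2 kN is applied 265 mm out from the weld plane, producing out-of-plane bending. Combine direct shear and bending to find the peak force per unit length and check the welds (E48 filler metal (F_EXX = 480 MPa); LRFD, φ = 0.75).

f_max ≈ 871 N/mm; NOT adequate

L_w = 2 × 215 = 430 mm; section modulus (unit throat) S = 2 × L²/6 = 15410 mm².
Direct shear f_v = P/L_w = 50.2×10³/430 = 116.7 N/mm.
Moment M = P × e = 50.2×10³ × 265 = 13303000 N·mm; bending f_b = M/S = 863.4 N/mm.
f_max = √(f_v² + f_b²) = √(116.7² + 863.4²) = 871.2 N/mm.
φr_n = 0.75 × 0.6 × 480 × (0.707 × 5) = 763.6 N/mm → NOT adequate.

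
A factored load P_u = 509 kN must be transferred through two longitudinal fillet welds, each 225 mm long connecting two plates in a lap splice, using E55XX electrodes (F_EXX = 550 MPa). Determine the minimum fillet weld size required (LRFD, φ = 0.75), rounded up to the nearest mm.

w = 7 mm

Total weld length L = 450 mm.
Required throat t_e = P_u / (φ × 0.6 F_EXX × L) = 509 / (0.75 × 0.6 × 550 × 450 × 10⁻³) = 4.57 mm.
Required leg w = t_e / 0.707 = 6.464 mm → use 7 mm.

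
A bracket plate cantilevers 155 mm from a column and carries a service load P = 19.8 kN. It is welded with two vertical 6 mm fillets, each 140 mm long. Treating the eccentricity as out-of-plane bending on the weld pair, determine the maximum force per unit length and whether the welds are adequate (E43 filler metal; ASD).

E43XX → F_EXX = 430 MPa.
L_w = 2 × 140 = 280 mm; section modulus (unit throat) S = 2 × L²/6 = 6533 mm².
Direct shear f_v = P/L_w = 19.8×10³/280 = 70.71 N/mm.
Moment M = P × e = 19.8×10³ × 155 = 3069000 N·mm; bending f_b = M/S = 469.7 N/mm.
f_max = √(f_v² + f_b²) = √(70.71² + 469.7²) = 475 N/mm.
r_n/Ω = (1/2.0) × 0.6 × 430 × (0.707 × 6) = 547.2 N/mm → adequate.

f_max ≈ 475 N/mm; adequate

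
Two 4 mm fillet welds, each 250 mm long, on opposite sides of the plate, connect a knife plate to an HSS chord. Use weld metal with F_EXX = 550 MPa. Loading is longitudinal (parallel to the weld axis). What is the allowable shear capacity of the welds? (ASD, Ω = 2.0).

R_n/Ω ≈ 233 kN

Effective throat t_e = 0.707 × 4 = 2.828 mm.
Total length L = 500 mm; A_we = 2.828 × 500 = 1414 mm².
F_nw = 0.6 F_EXX = 0.6 × 550 = 330 MPa.
R_n = 330 × 1414 × 10⁻³ = 466.6 kN; R_n/Ω = 466.6/2.0 = 233.3 kN.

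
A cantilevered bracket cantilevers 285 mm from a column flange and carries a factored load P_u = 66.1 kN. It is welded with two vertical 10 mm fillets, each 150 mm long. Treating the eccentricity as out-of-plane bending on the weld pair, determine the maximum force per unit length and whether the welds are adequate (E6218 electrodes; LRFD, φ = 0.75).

E62XX → F_EXX = 620 MPa.
L_w = 2 × 150 = 300 mm; section modulus (unit throat) S = 2 × L²/6 = 7500 mm².
Direct shear f_v = P/L_w = 66.1×10³/300 = 220.3 N/mm.
Moment M = P × e = 66.1×10³ × 285 = 18838000 N·mm; bending f_b = M/S = 2512 N/mm.
f_max = √(f_v² + f_b²) = √(220.3² + 2512²) = 2521 N/mm.
φr_n = 0.75 × 0.6 × 620 × (0.707 × 10) = 1973 N/mm → NOT adequate.

f_max ≈ 2520 N/mm; NOT adequate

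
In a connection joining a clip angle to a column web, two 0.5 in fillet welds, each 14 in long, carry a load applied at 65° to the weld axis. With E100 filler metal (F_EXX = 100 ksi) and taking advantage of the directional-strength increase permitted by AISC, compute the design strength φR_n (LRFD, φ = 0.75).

φR_n ≈ 638 kip

t_e = 0.707 × 0.5 = 0.3535 in; A_we = 0.3535 × 28 = 9.898 in².
Directional factor: 1.0 + 0.5 sin^1.5(65°) = 1.431.
F_nw = 0.6 × 100 × 1.431 = 85.88 ksi.
φR_n = 0.75 × 85.88 × 9.898 = 637.6 kip.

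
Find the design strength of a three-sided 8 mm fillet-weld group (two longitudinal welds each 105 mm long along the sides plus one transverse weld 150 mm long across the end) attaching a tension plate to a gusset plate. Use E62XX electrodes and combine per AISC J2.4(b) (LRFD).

φR_n ≈ 637 kN

E62XX → F_EXX = 620 MPa.
t_e = 0.707 × 8 = 5.656 mm.
R_nwl = 0.6 × 620 × 5.656 × 210 × 10⁻³ = 441.8 kN (longitudinal, 2 welds).
R_nwt = 0.6 × 620 × 5.656 × 150 × 10⁻³ = 315.6 kN (transverse, base value).
(i) R_nwl + R_nwt = 757.5 kN; (ii) 0.85 R_nwl + 1.5 R_nwt = 849 kN.
R_n = max = 849 kN [governs: (ii)]; φR_n = 636.7 kN.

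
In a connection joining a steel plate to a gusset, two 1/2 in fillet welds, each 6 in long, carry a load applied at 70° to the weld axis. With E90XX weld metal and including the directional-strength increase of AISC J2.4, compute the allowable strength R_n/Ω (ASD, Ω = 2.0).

E90XX → F_EXX = 90 ksi.
t_e = 0.707 × 0.5 = 0.3535 in; A_we = 0.3535 × 12 = 4.242 in².
Directional factor: 1.0 + 0.5 sin^1.5(70°) = 1.455.
F_nw = 0.6 × 90 × 1.455 = 78.59 ksi.
R_n/Ω = (78.59 × 4.242) / 2.0 = 166.7 kips.

R_n/Ω ≈ 167 kips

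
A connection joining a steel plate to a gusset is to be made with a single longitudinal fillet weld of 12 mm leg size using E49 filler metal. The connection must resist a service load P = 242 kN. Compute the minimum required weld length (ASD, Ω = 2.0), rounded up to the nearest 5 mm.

L = 195 mm

E49XX → F_EXX = 490 MPa.
Throat t_e = 0.707 × 12 = 8.484 mm.
r_n/Ω = (0.6 × 490 × 8.484) / 2.0 = 1247 N/mm = 1.247 kN/mm.
L_req = P / (r_n/Ω) = 242 / 1.247 = 194 mm total.
Round up → use L = 195 mm.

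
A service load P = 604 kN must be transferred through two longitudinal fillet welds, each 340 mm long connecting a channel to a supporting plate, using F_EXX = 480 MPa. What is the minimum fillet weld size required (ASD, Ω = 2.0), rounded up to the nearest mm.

w = 9 mm

Total weld length L = 680 mm.
Required throat t_e = P × Ω / (0.6 F_EXX × L) = 604 × 2.0 / (0.6 × 480 × 680 × 10⁻³) = 6.168 mm.
Required leg w = t_e / 0.707 = 8.725 mm → use 9 mm.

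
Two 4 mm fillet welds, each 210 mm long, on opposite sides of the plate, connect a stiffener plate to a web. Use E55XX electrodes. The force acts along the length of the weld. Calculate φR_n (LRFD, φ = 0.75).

φR_n ≈ 294 kN

E55XX → F_EXX = 550 MPa.
Effective throat t_e = 0.707 × 4 = 2.828 mm.
Total length L = 420 mm; A_we = 2.828 × 420 = 1188 mm².
F_nw = 0.6 F_EXX = 0.6 × 550 = 330 MPa.
φR_n = 0.75 × 330 × 1188 × 10⁻³ = 294 kN.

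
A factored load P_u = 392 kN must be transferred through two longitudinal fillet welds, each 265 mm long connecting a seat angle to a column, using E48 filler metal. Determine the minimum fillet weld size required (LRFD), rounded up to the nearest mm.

E48XX → F_EXX = 480 MPa.
Total weld length L = 530 mm.
Required throat t_e = P_u / (φ × 0.6 F_EXX × L) = 392 / (0.75 × 0.6 × 480 × 530 × 10⁻³) = 3.424 mm.
Required leg w = t_e / 0.707 = 4.843 mm → use 5 mm.

w = 5 mm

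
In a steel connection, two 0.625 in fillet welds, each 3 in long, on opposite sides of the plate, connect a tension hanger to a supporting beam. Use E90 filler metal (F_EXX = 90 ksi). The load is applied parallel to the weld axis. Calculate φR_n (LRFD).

Effective throat t_e = 0.707 × 0.625 = 0.4419 in.
Total length L = 6 in; A_we = 0.4419 × 6 = 2.651 in².
F_nw = 0.6 F_EXX = 0.6 × 90 = 54 ksi.
φR_n = 0.75 × 54 × 2.651 = 107.4 kip.

φR_n ≈ 107 kip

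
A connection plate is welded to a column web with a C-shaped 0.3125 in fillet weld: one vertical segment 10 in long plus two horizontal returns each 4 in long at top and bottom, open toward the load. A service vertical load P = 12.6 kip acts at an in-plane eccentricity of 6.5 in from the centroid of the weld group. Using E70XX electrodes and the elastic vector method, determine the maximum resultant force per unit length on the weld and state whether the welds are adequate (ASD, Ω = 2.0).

E70XX → F_EXX = 70 ksi.
Total weld length L_w = 18 in. Treat welds as unit-width lines.
Centroid: x̄ = 2×4×2 / 18 = 0.8889 in from the vertical weld.
Polar moment about centroid: J = I_x + I_y = [10³/12 + 2×4×5²] + [10×0.8889² + 2(4³/12 + 4×1.111²)] = 311.8 in³.
Direct shear f_v = P/L_w = 12.6 / 18 = 0.7 kip/in (vertical).
Torsion M = P·e = 12.6 × 6.5 = 81.9 kip·in.
Critical point at (x, y) = (3.111, 5) from centroid. f_tx = M·y/J = 1.313 kip/in; f_ty = M·x/J = 0.8172 kip/in.
Resultant f_max = √[f_tx² + (f_v + f_ty)²] = √[1.313² + (0.7 + 0.8172)²] = 2.007 kip/in.
Capacity per unit length: r_n/Ω = (1/2.0) × 0.6 × 70 × (0.707 × 0.3125) = 4.64 kip/in.
2.007 ≤ 4.64 → adequate.

f_max ≈ 2.01 kip/in; adequate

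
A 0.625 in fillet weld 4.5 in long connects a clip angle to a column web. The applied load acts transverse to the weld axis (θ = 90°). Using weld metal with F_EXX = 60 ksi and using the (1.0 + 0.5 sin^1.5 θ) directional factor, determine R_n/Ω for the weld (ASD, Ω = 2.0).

t_e = 0.707 × 0.625 = 0.4419 in; A_we = 0.4419 × 4.5 = 1.988 in².
Directional factor: 1.0 + 0.5 sin^1.5(90°) = 1.5.
F_nw = 0.6 × 60 × 1.5 = 54 ksi.
R_n/Ω = (54 × 1.988) / 2.0 = 53.69 kip.

R_n/Ω ≈ 53.7 kip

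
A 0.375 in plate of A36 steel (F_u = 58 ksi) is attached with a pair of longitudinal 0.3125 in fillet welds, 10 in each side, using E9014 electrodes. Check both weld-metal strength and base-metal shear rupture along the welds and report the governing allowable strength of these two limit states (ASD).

R_n/Ω ≈ 119 kips (weld metal governs)

E90XX → F_EXX = 90 ksi.
t_e = 0.707 × 0.3125 = 0.2209 in; L = 20 in.
Weld metal: R_n/Ω = (1/2.0) × 0.6 × 90 × 0.2209 × 20 = 119.3 kips.
Base metal (shear rupture): R_n/Ω = (1/2.0) × 0.6 × 58 × 0.375 × 20 = 130.5 kips.
Governing: weld metal.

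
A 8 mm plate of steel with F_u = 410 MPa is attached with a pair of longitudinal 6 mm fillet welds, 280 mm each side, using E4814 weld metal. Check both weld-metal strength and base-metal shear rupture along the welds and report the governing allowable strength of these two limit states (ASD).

E48XX → F_EXX = 480 MPa.
t_e = 0.707 × 6 = 4.242 mm; L = 560 mm.
Weld metal: R_n/Ω = (1/2.0) × 0.6 × 480 × 4.242 × 560 × 10⁻³ = 342.1 kN.
Base metal (shear rupture): R_n/Ω = (1/2.0) × 0.6 × 410 × 8 × 560 × 10⁻³ = 551 kN.
Governing: weld metal.

R_n/Ω ≈ 342 kN (weld metal governs)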